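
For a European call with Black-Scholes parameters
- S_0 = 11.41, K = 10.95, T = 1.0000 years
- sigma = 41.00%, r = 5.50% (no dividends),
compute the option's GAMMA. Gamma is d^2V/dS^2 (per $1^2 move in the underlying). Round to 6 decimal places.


Answer: Gamma = 0.077427

Derivation:
d1 = 0.4395139210; d2 = 0.0295139210
phi(d1) = 0.3622122994; exp(-qT) = 1.0000000000; exp(-rT) = 0.9464851480
Gamma = exp(-qT) * phi(d1) / (S * sigma * sqrt(T)) = 1.0000000000 * 0.3622122994 / (11.4100 * 0.4100 * 1.0000000000) = 0.077427


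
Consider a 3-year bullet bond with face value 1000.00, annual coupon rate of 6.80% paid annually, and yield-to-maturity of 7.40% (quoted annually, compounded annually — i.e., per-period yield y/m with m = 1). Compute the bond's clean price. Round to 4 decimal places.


Coupon per period c = face * coupon_rate / m = 68.000000
Periods per year m = 1; per-period yield y/m = 0.074000
Number of cashflows N = 3
Cashflows (t years, CF_t, discount factor 1/(1+y/m)^(m*t), PV):
  t = 1.0000: CF_t = 68.000000, DF = 0.931099, PV = 63.314711
  t = 2.0000: CF_t = 68.000000, DF = 0.866945, PV = 58.952245
  t = 3.0000: CF_t = 1068.000000, DF = 0.807211, PV = 862.101516
Price P = sum_t PV_t = 984.368472

Answer: Price = 984.3685


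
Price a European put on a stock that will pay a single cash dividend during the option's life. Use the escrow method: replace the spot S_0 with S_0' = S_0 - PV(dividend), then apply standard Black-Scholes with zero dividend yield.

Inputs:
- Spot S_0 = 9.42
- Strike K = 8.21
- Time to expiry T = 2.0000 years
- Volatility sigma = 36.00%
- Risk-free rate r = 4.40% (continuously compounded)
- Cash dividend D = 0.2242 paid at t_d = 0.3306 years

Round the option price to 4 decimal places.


PV(D) = D * exp(-r * t_d) = 0.2242 * 0.98555889 = 0.22096230
S_0' = S_0 - PV(D) = 9.4200 - 0.22096230 = 9.19903770
d1 = (ln(S_0'/K) + (r + sigma^2/2)*T) / (sigma*sqrt(T)) = 0.65082493
d2 = d1 - sigma*sqrt(T) = 0.14170804
exp(-rT) = 0.91576088
N(-d1) = 0.25757975; N(-d2) = 0.44365531
P = K * exp(-rT) * N(-d2) - S_0' * N(-d1) = 8.2100 * 0.91576088 * 0.44365531 - 9.19903770 * 0.25757975 = 0.9661

Answer: Price = 0.9661


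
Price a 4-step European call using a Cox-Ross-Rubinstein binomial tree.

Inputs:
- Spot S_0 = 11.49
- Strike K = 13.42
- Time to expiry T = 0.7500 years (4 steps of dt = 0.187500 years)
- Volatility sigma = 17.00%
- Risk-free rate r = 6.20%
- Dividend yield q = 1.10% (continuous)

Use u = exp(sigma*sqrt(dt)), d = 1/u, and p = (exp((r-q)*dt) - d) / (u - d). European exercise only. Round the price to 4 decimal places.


dt = T/N = 0.187500
u = exp(sigma*sqrt(dt)) = 1.076389; d = 1/u = 0.929032
p = (exp((r-q)*dt) - d) / (u - d) = 0.546810
Discount per step: exp(-r*dt) = 0.988442
Stock lattice S(k, i) with i counting down-moves:
  k=0: S(0,0) = 11.4900
  k=1: S(1,0) = 12.3677; S(1,1) = 10.6746
  k=2: S(2,0) = 13.3125; S(2,1) = 11.4900; S(2,2) = 9.9170
  k=3: S(3,0) = 14.3294; S(3,1) = 12.3677; S(3,2) = 10.6746; S(3,3) = 9.2132
  k=4: S(4,0) = 15.4240; S(4,1) = 13.3125; S(4,2) = 11.4900; S(4,3) = 9.9170; S(4,4) = 8.5594
Terminal payoffs V(N, i) = max(S_T - K, 0):
  V(4,0) = 2.004015; V(4,1) = 0.000000; V(4,2) = 0.000000; V(4,3) = 0.000000; V(4,4) = 0.000000
Backward induction: V(k, i) = exp(-r*dt) * [p * V(k+1, i) + (1-p) * V(k+1, i+1)].
  V(3,0) = exp(-r*dt) * [p*2.004015 + (1-p)*0.000000] = 1.083150
  V(3,1) = exp(-r*dt) * [p*0.000000 + (1-p)*0.000000] = 0.000000
  V(3,2) = exp(-r*dt) * [p*0.000000 + (1-p)*0.000000] = 0.000000
  V(3,3) = exp(-r*dt) * [p*0.000000 + (1-p)*0.000000] = 0.000000
  V(2,0) = exp(-r*dt) * [p*1.083150 + (1-p)*0.000000] = 0.585432
  V(2,1) = exp(-r*dt) * [p*0.000000 + (1-p)*0.000000] = 0.000000
  V(2,2) = exp(-r*dt) * [p*0.000000 + (1-p)*0.000000] = 0.000000
  V(1,0) = exp(-r*dt) * [p*0.585432 + (1-p)*0.000000] = 0.316420
  V(1,1) = exp(-r*dt) * [p*0.000000 + (1-p)*0.000000] = 0.000000
  V(0,0) = exp(-r*dt) * [p*0.316420 + (1-p)*0.000000] = 0.171022

Answer: Price = V(0,0) = 0.1710


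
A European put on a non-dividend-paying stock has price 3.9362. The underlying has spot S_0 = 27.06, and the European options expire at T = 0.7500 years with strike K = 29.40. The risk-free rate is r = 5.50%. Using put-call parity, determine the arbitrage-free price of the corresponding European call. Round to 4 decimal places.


Answer: Call price = 2.7843

Derivation:
Put-call parity: C - P = S_0 * exp(-qT) - K * exp(-rT).
S_0 * exp(-qT) = 27.0600 * 1.00000000 = 27.06000000
K * exp(-rT) = 29.4000 * 0.95958920 = 28.21192256
C = P + S*exp(-qT) - K*exp(-rT)
C = 3.9362 + 27.06000000 - 28.21192256 = 2.7843


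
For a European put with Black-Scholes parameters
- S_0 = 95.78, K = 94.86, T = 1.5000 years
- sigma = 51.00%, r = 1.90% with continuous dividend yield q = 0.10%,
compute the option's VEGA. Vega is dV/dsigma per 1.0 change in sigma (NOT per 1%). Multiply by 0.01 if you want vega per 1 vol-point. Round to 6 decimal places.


Answer: Vega = 43.620695

Derivation:
d1 = 0.3709884687; d2 = -0.2536314157
phi(d1) = 0.3724119089; exp(-qT) = 0.9985011244; exp(-rT) = 0.9719022941
Vega = S * exp(-qT) * phi(d1) * sqrt(T) = 95.7800 * 0.9985011244 * 0.3724119089 * 1.2247448714 = 43.620695


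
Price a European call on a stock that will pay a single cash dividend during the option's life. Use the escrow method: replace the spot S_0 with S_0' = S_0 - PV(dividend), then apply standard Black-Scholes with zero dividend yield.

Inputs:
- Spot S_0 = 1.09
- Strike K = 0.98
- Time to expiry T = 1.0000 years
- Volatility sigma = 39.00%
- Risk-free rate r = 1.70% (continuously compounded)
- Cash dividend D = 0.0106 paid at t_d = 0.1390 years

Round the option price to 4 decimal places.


Answer: Price = 0.2225

Derivation:
PV(D) = D * exp(-r * t_d) = 0.0106 * 0.99763979 = 0.01057498
S_0' = S_0 - PV(D) = 1.0900 - 0.01057498 = 1.07942502
d1 = (ln(S_0'/K) + (r + sigma^2/2)*T) / (sigma*sqrt(T)) = 0.48636209
d2 = d1 - sigma*sqrt(T) = 0.09636209
exp(-rT) = 0.98314368
N(d1) = 0.68664477; N(d2) = 0.53838350
C = S_0' * N(d1) - K * exp(-rT) * N(d2) = 1.07942502 * 0.68664477 - 0.9800 * 0.98314368 * 0.53838350 = 0.2225


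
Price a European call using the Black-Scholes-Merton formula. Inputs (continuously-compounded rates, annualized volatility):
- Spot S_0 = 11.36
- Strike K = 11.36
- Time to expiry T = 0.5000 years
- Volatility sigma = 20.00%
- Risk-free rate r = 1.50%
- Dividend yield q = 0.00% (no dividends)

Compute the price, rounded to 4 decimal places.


d1 = (ln(S/K) + (r - q + 0.5*sigma^2) * T) / (sigma * sqrt(T)) = 0.12374369
d2 = d1 - sigma * sqrt(T) = -0.01767767
exp(-rT) = 0.99252805; exp(-qT) = 1.00000000
C = S_0 * exp(-qT) * N(d1) - K * exp(-rT) * N(d2)
N(d1) = 0.54924089; N(d2) = 0.49294800
C = 11.3600 * 1.00000000 * 0.54924089 - 11.3600 * 0.99252805 * 0.49294800 = 0.6813

Answer: Price = 0.6813


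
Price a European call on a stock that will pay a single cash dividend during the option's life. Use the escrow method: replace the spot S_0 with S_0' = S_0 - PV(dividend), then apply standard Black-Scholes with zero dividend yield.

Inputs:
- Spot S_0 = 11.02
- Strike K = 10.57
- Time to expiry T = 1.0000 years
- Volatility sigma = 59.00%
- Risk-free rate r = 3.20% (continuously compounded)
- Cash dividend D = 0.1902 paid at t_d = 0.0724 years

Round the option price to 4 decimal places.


Answer: Price = 2.7512

Derivation:
PV(D) = D * exp(-r * t_d) = 0.1902 * 0.99768588 = 0.18975985
S_0' = S_0 - PV(D) = 11.0200 - 0.18975985 = 10.83024015
d1 = (ln(S_0'/K) + (r + sigma^2/2)*T) / (sigma*sqrt(T)) = 0.39046175
d2 = d1 - sigma*sqrt(T) = -0.19953825
exp(-rT) = 0.96850658
N(d1) = 0.65190243; N(d2) = 0.42092086
C = S_0' * N(d1) - K * exp(-rT) * N(d2) = 10.83024015 * 0.65190243 - 10.5700 * 0.96850658 * 0.42092086 = 2.7512


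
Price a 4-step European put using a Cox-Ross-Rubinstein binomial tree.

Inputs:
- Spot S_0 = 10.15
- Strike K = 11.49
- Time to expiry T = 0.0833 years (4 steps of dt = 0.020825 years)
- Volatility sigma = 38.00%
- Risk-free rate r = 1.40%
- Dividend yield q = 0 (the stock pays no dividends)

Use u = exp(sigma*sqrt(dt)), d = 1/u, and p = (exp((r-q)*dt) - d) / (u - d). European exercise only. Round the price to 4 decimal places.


dt = T/N = 0.020825
u = exp(sigma*sqrt(dt)) = 1.056369; d = 1/u = 0.946639
p = (exp((r-q)*dt) - d) / (u - d) = 0.488951
Discount per step: exp(-r*dt) = 0.999708
Stock lattice S(k, i) with i counting down-moves:
  k=0: S(0,0) = 10.1500
  k=1: S(1,0) = 10.7221; S(1,1) = 9.6084
  k=2: S(2,0) = 11.3265; S(2,1) = 10.1500; S(2,2) = 9.0957
  k=3: S(3,0) = 11.9650; S(3,1) = 10.7221; S(3,2) = 9.6084; S(3,3) = 8.6103
  k=4: S(4,0) = 12.6395; S(4,1) = 11.3265; S(4,2) = 10.1500; S(4,3) = 9.0957; S(4,4) = 8.1509
Terminal payoffs V(N, i) = max(K - S_T, 0):
  V(4,0) = 0.000000; V(4,1) = 0.163464; V(4,2) = 1.340000; V(4,3) = 2.394324; V(4,4) = 3.339131
Backward induction: V(k, i) = exp(-r*dt) * [p * V(k+1, i) + (1-p) * V(k+1, i+1)].
  V(3,0) = exp(-r*dt) * [p*0.000000 + (1-p)*0.163464] = 0.083514
  V(3,1) = exp(-r*dt) * [p*0.163464 + (1-p)*1.340000] = 0.764508
  V(3,2) = exp(-r*dt) * [p*1.340000 + (1-p)*2.394324] = 1.878263
  V(3,3) = exp(-r*dt) * [p*2.394324 + (1-p)*3.339131] = 2.876328
  V(2,0) = exp(-r*dt) * [p*0.083514 + (1-p)*0.764508] = 0.431409
  V(2,1) = exp(-r*dt) * [p*0.764508 + (1-p)*1.878263] = 1.333302
  V(2,2) = exp(-r*dt) * [p*1.878263 + (1-p)*2.876328] = 2.387626
  V(1,0) = exp(-r*dt) * [p*0.431409 + (1-p)*1.333302] = 0.892060
  V(1,1) = exp(-r*dt) * [p*1.333302 + (1-p)*2.387626] = 1.871567
  V(0,0) = exp(-r*dt) * [p*0.892060 + (1-p)*1.871567] = 1.392230

Answer: Price = V(0,0) = 1.3922


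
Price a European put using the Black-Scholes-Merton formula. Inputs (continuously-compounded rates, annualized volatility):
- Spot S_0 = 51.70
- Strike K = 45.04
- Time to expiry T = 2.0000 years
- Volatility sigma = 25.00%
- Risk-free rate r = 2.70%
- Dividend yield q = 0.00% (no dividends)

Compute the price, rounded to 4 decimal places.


d1 = (ln(S/K) + (r - q + 0.5*sigma^2) * T) / (sigma * sqrt(T)) = 0.71957109
d2 = d1 - sigma * sqrt(T) = 0.36601770
exp(-rT) = 0.94743211; exp(-qT) = 1.00000000
P = K * exp(-rT) * N(-d2) - S_0 * exp(-qT) * N(-d1)
N(-d1) = 0.23589456; N(-d2) = 0.35717594
P = 45.0400 * 0.94743211 * 0.35717594 - 51.7000 * 1.00000000 * 0.23589456 = 3.0458

Answer: Price = 3.0458


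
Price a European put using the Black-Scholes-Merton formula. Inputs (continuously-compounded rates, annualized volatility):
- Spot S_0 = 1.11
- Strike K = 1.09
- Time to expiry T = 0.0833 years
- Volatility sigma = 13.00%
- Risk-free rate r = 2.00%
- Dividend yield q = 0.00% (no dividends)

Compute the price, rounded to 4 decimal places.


Answer: Price = 0.0078

Derivation:
d1 = (ln(S/K) + (r - q + 0.5*sigma^2) * T) / (sigma * sqrt(T)) = 0.54776282
d2 = d1 - sigma * sqrt(T) = 0.51024256
exp(-rT) = 0.99833539; exp(-qT) = 1.00000000
P = K * exp(-rT) * N(-d2) - S_0 * exp(-qT) * N(-d1)
N(-d1) = 0.29192739; N(-d2) = 0.30494077
P = 1.0900 * 0.99833539 * 0.30494077 - 1.1100 * 1.00000000 * 0.29192739 = 0.0078


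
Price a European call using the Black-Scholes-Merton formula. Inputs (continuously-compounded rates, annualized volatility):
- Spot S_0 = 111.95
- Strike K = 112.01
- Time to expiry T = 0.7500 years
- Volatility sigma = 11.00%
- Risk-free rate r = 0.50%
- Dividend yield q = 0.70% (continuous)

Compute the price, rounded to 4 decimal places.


Answer: Price = 4.1225

Derivation:
d1 = (ln(S/K) + (r - q + 0.5*sigma^2) * T) / (sigma * sqrt(T)) = 0.02626093
d2 = d1 - sigma * sqrt(T) = -0.06900186
exp(-rT) = 0.99625702; exp(-qT) = 0.99476376
C = S_0 * exp(-qT) * N(d1) - K * exp(-rT) * N(d2)
N(d1) = 0.51047539; N(d2) = 0.47249407
C = 111.9500 * 0.99476376 * 0.51047539 - 112.0100 * 0.99625702 * 0.47249407 = 4.1225


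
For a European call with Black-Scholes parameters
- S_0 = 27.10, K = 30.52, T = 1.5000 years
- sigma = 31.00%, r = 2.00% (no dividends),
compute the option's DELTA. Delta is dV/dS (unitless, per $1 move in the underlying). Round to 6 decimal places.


d1 = -0.0441789931; d2 = -0.4238499033
phi(d1) = 0.3985531458; exp(-qT) = 1.0000000000; exp(-rT) = 0.9704455335
N(d1) = 0.4823808634
Delta = exp(-qT) * N(d1) = 1.0000000000 * 0.4823808634 = 0.482381

Answer: Delta = 0.482381


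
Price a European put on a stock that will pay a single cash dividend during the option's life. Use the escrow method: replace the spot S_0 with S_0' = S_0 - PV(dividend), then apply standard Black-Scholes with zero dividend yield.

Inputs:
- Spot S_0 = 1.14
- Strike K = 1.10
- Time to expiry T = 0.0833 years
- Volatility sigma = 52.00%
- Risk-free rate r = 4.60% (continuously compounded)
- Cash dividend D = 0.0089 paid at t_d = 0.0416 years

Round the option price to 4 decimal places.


Answer: Price = 0.0504

Derivation:
PV(D) = D * exp(-r * t_d) = 0.0089 * 0.99808823 = 0.00888299
S_0' = S_0 - PV(D) = 1.1400 - 0.00888299 = 1.13111701
d1 = (ln(S_0'/K) + (r + sigma^2/2)*T) / (sigma*sqrt(T)) = 0.28644146
d2 = d1 - sigma*sqrt(T) = 0.13636041
exp(-rT) = 0.99617553
N(-d1) = 0.38727001; N(-d2) = 0.44576818
P = K * exp(-rT) * N(-d2) - S_0' * N(-d1) = 1.1000 * 0.99617553 * 0.44576818 - 1.13111701 * 0.38727001 = 0.0504


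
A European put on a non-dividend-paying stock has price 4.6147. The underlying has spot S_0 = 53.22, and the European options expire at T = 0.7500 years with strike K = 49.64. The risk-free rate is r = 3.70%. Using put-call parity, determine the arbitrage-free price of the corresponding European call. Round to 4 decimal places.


Put-call parity: C - P = S_0 * exp(-qT) - K * exp(-rT).
S_0 * exp(-qT) = 53.2200 * 1.00000000 = 53.22000000
K * exp(-rT) = 49.6400 * 0.97263149 = 48.28142738
C = P + S*exp(-qT) - K*exp(-rT)
C = 4.6147 + 53.22000000 - 48.28142738 = 9.5533

Answer: Call price = 9.5533


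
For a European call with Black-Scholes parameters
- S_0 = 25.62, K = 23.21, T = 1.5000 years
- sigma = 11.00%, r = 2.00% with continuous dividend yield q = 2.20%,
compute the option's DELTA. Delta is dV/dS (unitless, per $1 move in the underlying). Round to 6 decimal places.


Answer: Delta = 0.756449

Derivation:
d1 = 0.7783816015; d2 = 0.6436596656
phi(d1) = 0.2946763947; exp(-qT) = 0.9675385596; exp(-rT) = 0.9704455335
N(d1) = 0.7818279590
Delta = exp(-qT) * N(d1) = 0.9675385596 * 0.7818279590 = 0.756449


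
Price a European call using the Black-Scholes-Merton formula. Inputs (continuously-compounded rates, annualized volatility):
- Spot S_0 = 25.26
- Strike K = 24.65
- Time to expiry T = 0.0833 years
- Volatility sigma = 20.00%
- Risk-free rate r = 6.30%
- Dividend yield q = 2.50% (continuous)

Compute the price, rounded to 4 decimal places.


Answer: Price = 0.9800

Derivation:
d1 = (ln(S/K) + (r - q + 0.5*sigma^2) * T) / (sigma * sqrt(T)) = 0.50718732
d2 = d1 - sigma * sqrt(T) = 0.44946384
exp(-rT) = 0.99476585; exp(-qT) = 0.99791967
C = S_0 * exp(-qT) * N(d1) - K * exp(-rT) * N(d2)
N(d1) = 0.69398830; N(d2) = 0.67345146
C = 25.2600 * 0.99791967 * 0.69398830 - 24.6500 * 0.99476585 * 0.67345146 = 0.9800


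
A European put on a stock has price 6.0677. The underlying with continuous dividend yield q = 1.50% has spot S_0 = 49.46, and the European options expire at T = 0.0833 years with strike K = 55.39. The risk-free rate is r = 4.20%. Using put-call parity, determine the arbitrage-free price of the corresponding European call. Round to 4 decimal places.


Put-call parity: C - P = S_0 * exp(-qT) - K * exp(-rT).
S_0 * exp(-qT) = 49.4600 * 0.99875128 = 49.39823832
K * exp(-rT) = 55.3900 * 0.99650751 = 55.19655114
C = P + S*exp(-qT) - K*exp(-rT)
C = 6.0677 + 49.39823832 - 55.19655114 = 0.2694

Answer: Call price = 0.2694


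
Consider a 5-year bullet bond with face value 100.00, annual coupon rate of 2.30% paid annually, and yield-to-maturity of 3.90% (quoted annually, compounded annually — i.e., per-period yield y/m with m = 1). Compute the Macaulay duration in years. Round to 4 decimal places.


Answer: Macaulay duration = 4.7704 years

Derivation:
Coupon per period c = face * coupon_rate / m = 2.300000
Periods per year m = 1; per-period yield y/m = 0.039000
Number of cashflows N = 5
Cashflows (t years, CF_t, discount factor 1/(1+y/m)^(m*t), PV):
  t = 1.0000: CF_t = 2.300000, DF = 0.962464, PV = 2.213667
  t = 2.0000: CF_t = 2.300000, DF = 0.926337, PV = 2.130575
  t = 3.0000: CF_t = 2.300000, DF = 0.891566, PV = 2.050601
  t = 4.0000: CF_t = 2.300000, DF = 0.858100, PV = 1.973630
  t = 5.0000: CF_t = 102.300000, DF = 0.825890, PV = 84.488558
Price P = sum_t PV_t = 92.857030
Macaulay numerator sum_t t * PV_t:
  t * PV_t at t = 1.0000: 2.213667
  t * PV_t at t = 2.0000: 4.261149
  t * PV_t at t = 3.0000: 6.151803
  t * PV_t at t = 4.0000: 7.894518
  t * PV_t at t = 5.0000: 422.442788
Macaulay duration D = (sum_t t * PV_t) / P = 442.963926 / 92.857030 = 4.770387


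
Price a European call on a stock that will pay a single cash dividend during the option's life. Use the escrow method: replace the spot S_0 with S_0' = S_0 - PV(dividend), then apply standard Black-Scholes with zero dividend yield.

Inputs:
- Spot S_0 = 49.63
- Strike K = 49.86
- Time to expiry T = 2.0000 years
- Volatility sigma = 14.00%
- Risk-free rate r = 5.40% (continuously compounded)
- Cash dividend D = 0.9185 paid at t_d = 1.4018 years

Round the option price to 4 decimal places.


Answer: Price = 6.0410

Derivation:
PV(D) = D * exp(-r * t_d) = 0.9185 * 0.92709689 = 0.85153849
S_0' = S_0 - PV(D) = 49.6300 - 0.85153849 = 48.77846151
d1 = (ln(S_0'/K) + (r + sigma^2/2)*T) / (sigma*sqrt(T)) = 0.53371296
d2 = d1 - sigma*sqrt(T) = 0.33572306
exp(-rT) = 0.89762760
N(d1) = 0.70322993; N(d2) = 0.63146014
C = S_0' * N(d1) - K * exp(-rT) * N(d2) = 48.77846151 * 0.70322993 - 49.8600 * 0.89762760 * 0.63146014 = 6.0410


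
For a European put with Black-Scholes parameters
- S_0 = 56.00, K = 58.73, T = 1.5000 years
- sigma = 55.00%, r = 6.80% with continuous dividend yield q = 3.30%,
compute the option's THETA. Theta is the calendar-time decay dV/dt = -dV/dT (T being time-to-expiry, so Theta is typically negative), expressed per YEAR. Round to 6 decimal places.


d1 = 0.3440805979; d2 = -0.3295290814
phi(d1) = 0.3760119846; exp(-qT) = 0.9517051581; exp(-rT) = 0.9030295517
Theta = -S*exp(-qT)*phi(d1)*sigma/(2*sqrt(T)) + r*K*exp(-rT)*N(-d2) - q*S*exp(-qT)*N(-d1)
N(-d1) = 0.3653928368; N(-d2) = 0.6291220917; sqrt(T) = 1.2247448714
Term 1 = -56.0000 * 0.9517051581 * 0.3760119846 * 0.5500 / (2 * 1.2247448714) = -4.4996548469
Term 2 = 0.0680 * 58.7300 * 0.9030295517 * 0.6291220917 = 2.2688501450
Term 3 = -0.0330 * 56.0000 * 0.9517051581 * 0.3653928368 = -0.6426350654
Theta = -4.4996548469 + (2.2688501450) + (-0.6426350654) = -2.873440

Answer: Theta = -2.873440


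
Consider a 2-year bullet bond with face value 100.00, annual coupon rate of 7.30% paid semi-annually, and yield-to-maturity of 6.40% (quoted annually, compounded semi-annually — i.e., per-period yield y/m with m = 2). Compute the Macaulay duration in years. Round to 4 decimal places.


Coupon per period c = face * coupon_rate / m = 3.650000
Periods per year m = 2; per-period yield y/m = 0.032000
Number of cashflows N = 4
Cashflows (t years, CF_t, discount factor 1/(1+y/m)^(m*t), PV):
  t = 0.5000: CF_t = 3.650000, DF = 0.968992, PV = 3.536822
  t = 1.0000: CF_t = 3.650000, DF = 0.938946, PV = 3.427153
  t = 1.5000: CF_t = 3.650000, DF = 0.909831, PV = 3.320885
  t = 2.0000: CF_t = 103.650000, DF = 0.881620, PV = 91.379866
Price P = sum_t PV_t = 101.664725
Macaulay numerator sum_t t * PV_t:
  t * PV_t at t = 0.5000: 1.768411
  t * PV_t at t = 1.0000: 3.427153
  t * PV_t at t = 1.5000: 4.981327
  t * PV_t at t = 2.0000: 182.759732
Macaulay duration D = (sum_t t * PV_t) / P = 192.936623 / 101.664725 = 1.897774

Answer: Macaulay duration = 1.8978 years


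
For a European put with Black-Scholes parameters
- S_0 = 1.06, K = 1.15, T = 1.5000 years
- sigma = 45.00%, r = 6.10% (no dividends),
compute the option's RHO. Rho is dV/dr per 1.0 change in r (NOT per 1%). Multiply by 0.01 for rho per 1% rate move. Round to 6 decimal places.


Answer: Rho = -0.946971

Derivation:
d1 = 0.2937246034; d2 = -0.2574105887
phi(d1) = 0.3820989760; exp(-qT) = 1.0000000000; exp(-rT) = 0.9125613162
N(-d2) = 0.6015690852
Rho = -K*T*exp(-rT)*N(-d2) = -1.1500 * 1.5000 * 0.9125613162 * 0.6015690852 = -0.946971


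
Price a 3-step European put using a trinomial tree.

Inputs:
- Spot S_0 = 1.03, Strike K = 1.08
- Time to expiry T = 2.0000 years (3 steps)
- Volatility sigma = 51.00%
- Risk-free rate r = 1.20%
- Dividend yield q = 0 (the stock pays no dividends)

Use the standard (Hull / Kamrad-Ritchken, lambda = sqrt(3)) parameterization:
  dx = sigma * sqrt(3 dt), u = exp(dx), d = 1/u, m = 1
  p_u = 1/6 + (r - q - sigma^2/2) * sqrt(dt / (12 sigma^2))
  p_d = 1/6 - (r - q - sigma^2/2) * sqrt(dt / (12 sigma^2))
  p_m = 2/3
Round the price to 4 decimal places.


Answer: Price = V(0,0) = 0.2855

Derivation:
dt = T/N = 0.666667; dx = sigma*sqrt(3*dt) = 0.721249
u = exp(dx) = 2.057001; d = 1/u = 0.486145
p_u = 0.112109, p_m = 0.666667, p_d = 0.221225
Discount per step: exp(-r*dt) = 0.992032
Stock lattice S(k, j) with j the centered position index:
  k=0: S(0,+0) = 1.0300
  k=1: S(1,-1) = 0.5007; S(1,+0) = 1.0300; S(1,+1) = 2.1187
  k=2: S(2,-2) = 0.2434; S(2,-1) = 0.5007; S(2,+0) = 1.0300; S(2,+1) = 2.1187; S(2,+2) = 4.3582
  k=3: S(3,-3) = 0.1183; S(3,-2) = 0.2434; S(3,-1) = 0.5007; S(3,+0) = 1.0300; S(3,+1) = 2.1187; S(3,+2) = 4.3582; S(3,+3) = 8.9648
Terminal payoffs V(N, j) = max(K - S_T, 0):
  V(3,-3) = 0.961659; V(3,-2) = 0.836573; V(3,-1) = 0.579271; V(3,+0) = 0.050000; V(3,+1) = 0.000000; V(3,+2) = 0.000000; V(3,+3) = 0.000000
Backward induction: V(k, j) = exp(-r*dt) * [p_u * V(k+1, j+1) + p_m * V(k+1, j) + p_d * V(k+1, j-1)]
  V(2,-2) = exp(-r*dt) * [p_u*0.579271 + p_m*0.836573 + p_d*0.961659] = 0.828743
  V(2,-1) = exp(-r*dt) * [p_u*0.050000 + p_m*0.579271 + p_d*0.836573] = 0.572260
  V(2,+0) = exp(-r*dt) * [p_u*0.000000 + p_m*0.050000 + p_d*0.579271] = 0.160196
  V(2,+1) = exp(-r*dt) * [p_u*0.000000 + p_m*0.000000 + p_d*0.050000] = 0.010973
  V(2,+2) = exp(-r*dt) * [p_u*0.000000 + p_m*0.000000 + p_d*0.000000] = 0.000000
  V(1,-1) = exp(-r*dt) * [p_u*0.160196 + p_m*0.572260 + p_d*0.828743] = 0.578161
  V(1,+0) = exp(-r*dt) * [p_u*0.010973 + p_m*0.160196 + p_d*0.572260] = 0.232756
  V(1,+1) = exp(-r*dt) * [p_u*0.000000 + p_m*0.010973 + p_d*0.160196] = 0.042414
  V(0,+0) = exp(-r*dt) * [p_u*0.042414 + p_m*0.232756 + p_d*0.578161] = 0.285536


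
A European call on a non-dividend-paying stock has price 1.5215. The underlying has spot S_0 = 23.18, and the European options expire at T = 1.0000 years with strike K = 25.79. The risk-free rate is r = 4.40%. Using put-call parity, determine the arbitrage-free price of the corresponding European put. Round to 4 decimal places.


Put-call parity: C - P = S_0 * exp(-qT) - K * exp(-rT).
S_0 * exp(-qT) = 23.1800 * 1.00000000 = 23.18000000
K * exp(-rT) = 25.7900 * 0.95695396 = 24.67984256
P = C - S*exp(-qT) + K*exp(-rT)
P = 1.5215 - 23.18000000 + 24.67984256 = 3.0213

Answer: Put price = 3.0213


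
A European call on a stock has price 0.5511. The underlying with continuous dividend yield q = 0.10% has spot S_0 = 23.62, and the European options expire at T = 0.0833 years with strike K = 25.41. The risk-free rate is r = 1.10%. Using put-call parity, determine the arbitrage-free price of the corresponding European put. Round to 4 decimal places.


Answer: Put price = 2.3198

Derivation:
Put-call parity: C - P = S_0 * exp(-qT) - K * exp(-rT).
S_0 * exp(-qT) = 23.6200 * 0.99991670 = 23.61803254
K * exp(-rT) = 25.4100 * 0.99908412 = 25.38672748
P = C - S*exp(-qT) + K*exp(-rT)
P = 0.5511 - 23.61803254 + 25.38672748 = 2.3198


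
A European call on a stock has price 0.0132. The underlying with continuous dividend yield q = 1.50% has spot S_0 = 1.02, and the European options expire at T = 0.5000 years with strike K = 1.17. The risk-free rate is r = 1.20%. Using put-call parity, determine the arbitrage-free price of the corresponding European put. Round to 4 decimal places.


Put-call parity: C - P = S_0 * exp(-qT) - K * exp(-rT).
S_0 * exp(-qT) = 1.0200 * 0.99252805 = 1.01237862
K * exp(-rT) = 1.1700 * 0.99401796 = 1.16300102
P = C - S*exp(-qT) + K*exp(-rT)
P = 0.0132 - 1.01237862 + 1.16300102 = 0.1638

Answer: Put price = 0.1638


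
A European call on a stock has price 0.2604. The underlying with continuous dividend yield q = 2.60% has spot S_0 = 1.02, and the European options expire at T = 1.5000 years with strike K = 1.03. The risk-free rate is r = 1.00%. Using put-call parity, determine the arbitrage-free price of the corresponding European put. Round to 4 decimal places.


Put-call parity: C - P = S_0 * exp(-qT) - K * exp(-rT).
S_0 * exp(-qT) = 1.0200 * 0.96175071 = 0.98098572
K * exp(-rT) = 1.0300 * 0.98511194 = 1.01466530
P = C - S*exp(-qT) + K*exp(-rT)
P = 0.2604 - 0.98098572 + 1.01466530 = 0.2941

Answer: Put price = 0.2941


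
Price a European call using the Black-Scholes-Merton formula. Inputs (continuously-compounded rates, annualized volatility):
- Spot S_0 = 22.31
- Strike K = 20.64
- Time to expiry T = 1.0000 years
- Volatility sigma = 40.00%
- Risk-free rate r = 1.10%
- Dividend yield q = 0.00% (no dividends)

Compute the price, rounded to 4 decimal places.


d1 = (ln(S/K) + (r - q + 0.5*sigma^2) * T) / (sigma * sqrt(T)) = 0.42201017
d2 = d1 - sigma * sqrt(T) = 0.02201017
exp(-rT) = 0.98906028; exp(-qT) = 1.00000000
C = S_0 * exp(-qT) * N(d1) - K * exp(-rT) * N(d2)
N(d1) = 0.66349120; N(d2) = 0.50878008
C = 22.3100 * 1.00000000 * 0.66349120 - 20.6400 * 0.98906028 * 0.50878008 = 4.4161

Answer: Price = 4.4161


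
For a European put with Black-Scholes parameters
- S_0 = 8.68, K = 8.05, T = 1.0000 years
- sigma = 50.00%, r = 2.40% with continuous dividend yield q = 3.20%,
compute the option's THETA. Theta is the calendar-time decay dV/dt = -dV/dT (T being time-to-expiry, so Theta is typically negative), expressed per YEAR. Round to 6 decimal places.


d1 = 0.3846988745; d2 = -0.1153011255
phi(d1) = 0.3704876585; exp(-qT) = 0.9685065821; exp(-rT) = 0.9762857098
Theta = -S*exp(-qT)*phi(d1)*sigma/(2*sqrt(T)) + r*K*exp(-rT)*N(-d2) - q*S*exp(-qT)*N(-d1)
N(-d1) = 0.3502302646; N(-d2) = 0.5458967769; sqrt(T) = 1.0000000000
Term 1 = -8.6800 * 0.9685065821 * 0.3704876585 * 0.5000 / (2 * 1.0000000000) = -0.7786388268
Term 2 = 0.0240 * 8.0500 * 0.9762857098 * 0.5458967769 = 0.1029661762
Term 3 = -0.0320 * 8.6800 * 0.9685065821 * 0.3502302646 = -0.0942162799
Theta = -0.7786388268 + (0.1029661762) + (-0.0942162799) = -0.769889

Answer: Theta = -0.769889


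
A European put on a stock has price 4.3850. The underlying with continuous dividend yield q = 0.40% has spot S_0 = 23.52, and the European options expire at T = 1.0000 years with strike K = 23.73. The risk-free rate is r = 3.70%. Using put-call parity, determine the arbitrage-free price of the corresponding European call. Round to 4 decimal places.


Put-call parity: C - P = S_0 * exp(-qT) - K * exp(-rT).
S_0 * exp(-qT) = 23.5200 * 0.99600799 = 23.42610791
K * exp(-rT) = 23.7300 * 0.96367614 = 22.86803469
C = P + S*exp(-qT) - K*exp(-rT)
C = 4.3850 + 23.42610791 - 22.86803469 = 4.9431

Answer: Call price = 4.9431


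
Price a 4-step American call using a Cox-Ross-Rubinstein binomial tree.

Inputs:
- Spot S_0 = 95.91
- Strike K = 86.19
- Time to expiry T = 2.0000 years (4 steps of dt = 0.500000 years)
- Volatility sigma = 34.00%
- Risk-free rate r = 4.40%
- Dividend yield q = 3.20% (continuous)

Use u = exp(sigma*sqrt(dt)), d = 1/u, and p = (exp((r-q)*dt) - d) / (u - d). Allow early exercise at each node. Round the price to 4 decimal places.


dt = T/N = 0.500000
u = exp(sigma*sqrt(dt)) = 1.271778; d = 1/u = 0.786300
p = (exp((r-q)*dt) - d) / (u - d) = 0.452580
Discount per step: exp(-r*dt) = 0.978240
Stock lattice S(k, i) with i counting down-moves:
  k=0: S(0,0) = 95.9100
  k=1: S(1,0) = 121.9763; S(1,1) = 75.4141
  k=2: S(2,0) = 155.1268; S(2,1) = 95.9100; S(2,2) = 59.2981
  k=3: S(3,0) = 197.2869; S(3,1) = 121.9763; S(3,2) = 75.4141; S(3,3) = 46.6261
  k=4: S(4,0) = 250.9053; S(4,1) = 155.1268; S(4,2) = 95.9100; S(4,3) = 59.2981; S(4,4) = 36.6622
Terminal payoffs V(N, i) = max(S_T - K, 0):
  V(4,0) = 164.715274; V(4,1) = 68.936802; V(4,2) = 9.720000; V(4,3) = 0.000000; V(4,4) = 0.000000
Backward induction: V(k, i) = exp(-r*dt) * [p * V(k+1, i) + (1-p) * V(k+1, i+1)]; then take max(V_cont, immediate exercise) for American.
  V(3,0) = exp(-r*dt) * [p*164.715274 + (1-p)*68.936802] = 109.840932; exercise = 111.096930; V(3,0) = max -> 111.096930
  V(3,1) = exp(-r*dt) * [p*68.936802 + (1-p)*9.720000] = 35.725659; exercise = 35.786275; V(3,1) = max -> 35.786275
  V(3,2) = exp(-r*dt) * [p*9.720000 + (1-p)*0.000000] = 4.303353; exercise = 0.000000; V(3,2) = max -> 4.303353
  V(3,3) = exp(-r*dt) * [p*0.000000 + (1-p)*0.000000] = 0.000000; exercise = 0.000000; V(3,3) = max -> 0.000000
  V(2,0) = exp(-r*dt) * [p*111.096930 + (1-p)*35.786275] = 68.349999; exercise = 68.936802; V(2,0) = max -> 68.936802
  V(2,1) = exp(-r*dt) * [p*35.786275 + (1-p)*4.303353] = 18.148205; exercise = 9.720000; V(2,1) = max -> 18.148205
  V(2,2) = exp(-r*dt) * [p*4.303353 + (1-p)*0.000000] = 1.905232; exercise = 0.000000; V(2,2) = max -> 1.905232
  V(1,0) = exp(-r*dt) * [p*68.936802 + (1-p)*18.148205] = 40.239033; exercise = 35.786275; V(1,0) = max -> 40.239033
  V(1,1) = exp(-r*dt) * [p*18.148205 + (1-p)*1.905232] = 9.055056; exercise = 0.000000; V(1,1) = max -> 9.055056
  V(0,0) = exp(-r*dt) * [p*40.239033 + (1-p)*9.055056] = 22.664159; exercise = 9.720000; V(0,0) = max -> 22.664159

Answer: Price = V(0,0) = 22.6642


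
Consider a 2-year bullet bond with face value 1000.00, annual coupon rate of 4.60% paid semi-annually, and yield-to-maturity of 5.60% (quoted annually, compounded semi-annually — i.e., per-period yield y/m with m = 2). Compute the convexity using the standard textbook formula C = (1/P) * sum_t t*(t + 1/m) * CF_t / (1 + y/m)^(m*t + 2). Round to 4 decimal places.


Answer: Convexity = 4.5200

Derivation:
Coupon per period c = face * coupon_rate / m = 23.000000
Periods per year m = 2; per-period yield y/m = 0.028000
Number of cashflows N = 4
Cashflows (t years, CF_t, discount factor 1/(1+y/m)^(m*t), PV):
  t = 0.5000: CF_t = 23.000000, DF = 0.972763, PV = 22.373541
  t = 1.0000: CF_t = 23.000000, DF = 0.946267, PV = 21.764145
  t = 1.5000: CF_t = 23.000000, DF = 0.920493, PV = 21.171347
  t = 2.0000: CF_t = 1023.000000, DF = 0.895422, PV = 916.016244
Price P = sum_t PV_t = 981.325276
Convexity numerator sum_t t*(t + 1/m) * CF_t / (1+y/m)^(m*t + 2):
  t = 0.5000: term = 10.585674
  t = 1.0000: term = 30.892043
  t = 1.5000: term = 60.101252
  t = 2.0000: term = 4333.980471
Convexity = (1/P) * sum = 4435.559440 / 981.325276 = 4.519969


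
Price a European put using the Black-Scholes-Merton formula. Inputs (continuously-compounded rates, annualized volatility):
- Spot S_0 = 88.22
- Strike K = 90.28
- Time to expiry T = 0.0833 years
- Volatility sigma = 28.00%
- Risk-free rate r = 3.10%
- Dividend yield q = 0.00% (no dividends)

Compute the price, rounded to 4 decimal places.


d1 = (ln(S/K) + (r - q + 0.5*sigma^2) * T) / (sigma * sqrt(T)) = -0.21326550
d2 = d1 - sigma * sqrt(T) = -0.29407837
exp(-rT) = 0.99742103; exp(-qT) = 1.00000000
P = K * exp(-rT) * N(-d2) - S_0 * exp(-qT) * N(-d1)
N(-d1) = 0.58444006; N(-d2) = 0.61565099
P = 90.2800 * 0.99742103 * 0.61565099 - 88.2200 * 1.00000000 * 0.58444006 = 3.8783

Answer: Price = 3.8783


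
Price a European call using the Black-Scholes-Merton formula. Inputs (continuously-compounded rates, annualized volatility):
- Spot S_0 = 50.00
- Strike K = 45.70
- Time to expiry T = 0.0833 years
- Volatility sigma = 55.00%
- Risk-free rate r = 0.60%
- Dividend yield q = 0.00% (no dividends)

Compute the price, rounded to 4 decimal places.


Answer: Price = 5.6645

Derivation:
d1 = (ln(S/K) + (r - q + 0.5*sigma^2) * T) / (sigma * sqrt(T)) = 0.64901042
d2 = d1 - sigma * sqrt(T) = 0.49027085
exp(-rT) = 0.99950032; exp(-qT) = 1.00000000
C = S_0 * exp(-qT) * N(d1) - K * exp(-rT) * N(d2)
N(d1) = 0.74183418; N(d2) = 0.68802887
C = 50.0000 * 1.00000000 * 0.74183418 - 45.7000 * 0.99950032 * 0.68802887 = 5.6645


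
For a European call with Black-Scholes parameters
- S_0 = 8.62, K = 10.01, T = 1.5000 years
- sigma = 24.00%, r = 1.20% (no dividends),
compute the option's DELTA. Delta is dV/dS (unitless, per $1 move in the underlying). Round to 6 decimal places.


d1 = -0.3004010288; d2 = -0.5943397979
phi(d1) = 0.3813419033; exp(-qT) = 1.0000000000; exp(-rT) = 0.9821610324
N(d1) = 0.3819356395
Delta = exp(-qT) * N(d1) = 1.0000000000 * 0.3819356395 = 0.381936

Answer: Delta = 0.381936


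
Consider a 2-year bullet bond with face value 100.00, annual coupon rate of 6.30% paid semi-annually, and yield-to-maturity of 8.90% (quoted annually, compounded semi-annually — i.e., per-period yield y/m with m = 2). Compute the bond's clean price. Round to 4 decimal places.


Answer: Price = 95.3308

Derivation:
Coupon per period c = face * coupon_rate / m = 3.150000
Periods per year m = 2; per-period yield y/m = 0.044500
Number of cashflows N = 4
Cashflows (t years, CF_t, discount factor 1/(1+y/m)^(m*t), PV):
  t = 0.5000: CF_t = 3.150000, DF = 0.957396, PV = 3.015797
  t = 1.0000: CF_t = 3.150000, DF = 0.916607, PV = 2.887312
  t = 1.5000: CF_t = 3.150000, DF = 0.877556, PV = 2.764300
  t = 2.0000: CF_t = 103.150000, DF = 0.840168, PV = 86.663346
Price P = sum_t PV_t = 95.330755


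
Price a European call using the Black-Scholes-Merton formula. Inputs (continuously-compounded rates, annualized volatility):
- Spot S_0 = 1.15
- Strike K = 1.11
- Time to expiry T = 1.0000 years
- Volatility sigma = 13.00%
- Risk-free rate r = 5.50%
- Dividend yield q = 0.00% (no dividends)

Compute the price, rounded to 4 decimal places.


d1 = (ln(S/K) + (r - q + 0.5*sigma^2) * T) / (sigma * sqrt(T)) = 0.76039944
d2 = d1 - sigma * sqrt(T) = 0.63039944
exp(-rT) = 0.94648515; exp(-qT) = 1.00000000
C = S_0 * exp(-qT) * N(d1) - K * exp(-rT) * N(d2)
N(d1) = 0.77649207; N(d2) = 0.73578336
C = 1.1500 * 1.00000000 * 0.77649207 - 1.1100 * 0.94648515 * 0.73578336 = 0.1200

Answer: Price = 0.1200


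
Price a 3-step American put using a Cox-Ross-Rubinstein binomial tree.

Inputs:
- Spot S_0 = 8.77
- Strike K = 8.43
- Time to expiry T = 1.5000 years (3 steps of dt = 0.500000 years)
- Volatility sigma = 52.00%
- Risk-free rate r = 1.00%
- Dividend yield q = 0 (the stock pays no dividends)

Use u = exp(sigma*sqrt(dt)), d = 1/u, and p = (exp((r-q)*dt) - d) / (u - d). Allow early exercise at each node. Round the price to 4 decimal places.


dt = T/N = 0.500000
u = exp(sigma*sqrt(dt)) = 1.444402; d = 1/u = 0.692328
p = (exp((r-q)*dt) - d) / (u - d) = 0.415763
Discount per step: exp(-r*dt) = 0.995012
Stock lattice S(k, i) with i counting down-moves:
  k=0: S(0,0) = 8.7700
  k=1: S(1,0) = 12.6674; S(1,1) = 6.0717
  k=2: S(2,0) = 18.2968; S(2,1) = 8.7700; S(2,2) = 4.2036
  k=3: S(3,0) = 26.4280; S(3,1) = 12.6674; S(3,2) = 6.0717; S(3,3) = 2.9103
Terminal payoffs V(N, i) = max(K - S_T, 0):
  V(3,0) = 0.000000; V(3,1) = 0.000000; V(3,2) = 2.358284; V(3,3) = 5.519717
Backward induction: V(k, i) = exp(-r*dt) * [p * V(k+1, i) + (1-p) * V(k+1, i+1)]; then take max(V_cont, immediate exercise) for American.
  V(2,0) = exp(-r*dt) * [p*0.000000 + (1-p)*0.000000] = 0.000000; exercise = 0.000000; V(2,0) = max -> 0.000000
  V(2,1) = exp(-r*dt) * [p*0.000000 + (1-p)*2.358284] = 1.370925; exercise = 0.000000; V(2,1) = max -> 1.370925
  V(2,2) = exp(-r*dt) * [p*2.358284 + (1-p)*5.519717] = 4.184336; exercise = 4.226381; V(2,2) = max -> 4.226381
  V(1,0) = exp(-r*dt) * [p*0.000000 + (1-p)*1.370925] = 0.796951; exercise = 0.000000; V(1,0) = max -> 0.796951
  V(1,1) = exp(-r*dt) * [p*1.370925 + (1-p)*4.226381] = 3.024031; exercise = 2.358284; V(1,1) = max -> 3.024031
  V(0,0) = exp(-r*dt) * [p*0.796951 + (1-p)*3.024031] = 2.087629; exercise = 0.000000; V(0,0) = max -> 2.087629

Answer: Price = V(0,0) = 2.0876


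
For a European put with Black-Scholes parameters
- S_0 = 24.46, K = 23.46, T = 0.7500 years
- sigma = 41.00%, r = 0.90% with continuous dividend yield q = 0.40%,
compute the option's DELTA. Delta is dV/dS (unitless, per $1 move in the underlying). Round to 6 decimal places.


Answer: Delta = -0.378795

Derivation:
d1 = 0.3056570818; d2 = -0.0494133338
phi(d1) = 0.3807350095; exp(-qT) = 0.9970044955; exp(-rT) = 0.9932727301
N(-d1) = 0.3799328770
Delta = -exp(-qT) * N(-d1) = -0.9970044955 * 0.3799328770 = -0.378795


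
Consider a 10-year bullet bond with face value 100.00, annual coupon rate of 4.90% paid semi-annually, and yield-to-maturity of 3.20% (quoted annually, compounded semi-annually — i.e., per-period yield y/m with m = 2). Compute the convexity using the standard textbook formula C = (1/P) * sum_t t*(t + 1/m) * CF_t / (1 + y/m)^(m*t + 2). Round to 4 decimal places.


Answer: Convexity = 77.2622

Derivation:
Coupon per period c = face * coupon_rate / m = 2.450000
Periods per year m = 2; per-period yield y/m = 0.016000
Number of cashflows N = 20
Cashflows (t years, CF_t, discount factor 1/(1+y/m)^(m*t), PV):
  t = 0.5000: CF_t = 2.450000, DF = 0.984252, PV = 2.411417
  t = 1.0000: CF_t = 2.450000, DF = 0.968752, PV = 2.373442
  t = 1.5000: CF_t = 2.450000, DF = 0.953496, PV = 2.336065
  t = 2.0000: CF_t = 2.450000, DF = 0.938480, PV = 2.299277
  t = 2.5000: CF_t = 2.450000, DF = 0.923701, PV = 2.263068
  t = 3.0000: CF_t = 2.450000, DF = 0.909155, PV = 2.227429
  t = 3.5000: CF_t = 2.450000, DF = 0.894837, PV = 2.192351
  t = 4.0000: CF_t = 2.450000, DF = 0.880745, PV = 2.157826
  t = 4.5000: CF_t = 2.450000, DF = 0.866875, PV = 2.123844
  t = 5.0000: CF_t = 2.450000, DF = 0.853224, PV = 2.090398
  t = 5.5000: CF_t = 2.450000, DF = 0.839787, PV = 2.057478
  t = 6.0000: CF_t = 2.450000, DF = 0.826562, PV = 2.025077
  t = 6.5000: CF_t = 2.450000, DF = 0.813545, PV = 1.993186
  t = 7.0000: CF_t = 2.450000, DF = 0.800734, PV = 1.961797
  t = 7.5000: CF_t = 2.450000, DF = 0.788124, PV = 1.930903
  t = 8.0000: CF_t = 2.450000, DF = 0.775712, PV = 1.900495
  t = 8.5000: CF_t = 2.450000, DF = 0.763496, PV = 1.870566
  t = 9.0000: CF_t = 2.450000, DF = 0.751473, PV = 1.841108
  t = 9.5000: CF_t = 2.450000, DF = 0.739639, PV = 1.812114
  t = 10.0000: CF_t = 102.450000, DF = 0.727991, PV = 74.582649
Price P = sum_t PV_t = 114.450493
Convexity numerator sum_t t*(t + 1/m) * CF_t / (1+y/m)^(m*t + 2):
  t = 0.5000: term = 1.168033
  t = 1.0000: term = 3.448915
  t = 1.5000: term = 6.789203
  t = 2.0000: term = 11.137144
  t = 2.5000: term = 16.442634
  t = 3.0000: term = 22.657173
  t = 3.5000: term = 29.733823
  t = 4.0000: term = 37.627166
  t = 4.5000: term = 46.293265
  t = 5.0000: term = 55.689624
  t = 5.5000: term = 65.775146
  t = 6.0000: term = 76.510102
  t = 6.5000: term = 87.856088
  t = 7.0000: term = 99.775993
  t = 7.5000: term = 112.233963
  t = 8.0000: term = 125.195366
  t = 8.5000: term = 138.626759
  t = 9.0000: term = 152.495855
  t = 9.5000: term = 166.771495
  t = 10.0000: term = 7586.468990
Convexity = (1/P) * sum = 8842.696738 / 114.450493 = 77.262199


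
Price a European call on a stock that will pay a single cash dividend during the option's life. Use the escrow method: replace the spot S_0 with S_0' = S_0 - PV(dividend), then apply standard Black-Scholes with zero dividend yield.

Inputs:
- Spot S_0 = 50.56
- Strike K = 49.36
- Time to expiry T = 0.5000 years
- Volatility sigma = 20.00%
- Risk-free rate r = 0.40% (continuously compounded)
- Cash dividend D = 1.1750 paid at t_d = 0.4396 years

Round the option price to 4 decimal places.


PV(D) = D * exp(-r * t_d) = 1.1750 * 0.99824315 = 1.17293570
S_0' = S_0 - PV(D) = 50.5600 - 1.17293570 = 49.38706430
d1 = (ln(S_0'/K) + (r + sigma^2/2)*T) / (sigma*sqrt(T)) = 0.08872885
d2 = d1 - sigma*sqrt(T) = -0.05269251
exp(-rT) = 0.99800200
N(d1) = 0.53535130; N(d2) = 0.47898845
C = S_0' * N(d1) - K * exp(-rT) * N(d2) = 49.38706430 * 0.53535130 - 49.3600 * 0.99800200 * 0.47898845 = 2.8438

Answer: Price = 2.8438


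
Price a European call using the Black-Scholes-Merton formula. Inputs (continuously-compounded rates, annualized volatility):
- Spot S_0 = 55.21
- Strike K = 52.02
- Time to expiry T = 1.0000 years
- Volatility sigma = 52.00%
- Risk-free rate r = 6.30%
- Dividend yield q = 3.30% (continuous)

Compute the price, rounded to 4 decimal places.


Answer: Price = 12.9272

Derivation:
d1 = (ln(S/K) + (r - q + 0.5*sigma^2) * T) / (sigma * sqrt(T)) = 0.43214584
d2 = d1 - sigma * sqrt(T) = -0.08785416
exp(-rT) = 0.93894347; exp(-qT) = 0.96753856
C = S_0 * exp(-qT) * N(d1) - K * exp(-rT) * N(d2)
N(d1) = 0.66718229; N(d2) = 0.46499629
C = 55.2100 * 0.96753856 * 0.66718229 - 52.0200 * 0.93894347 * 0.46499629 = 12.9272
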